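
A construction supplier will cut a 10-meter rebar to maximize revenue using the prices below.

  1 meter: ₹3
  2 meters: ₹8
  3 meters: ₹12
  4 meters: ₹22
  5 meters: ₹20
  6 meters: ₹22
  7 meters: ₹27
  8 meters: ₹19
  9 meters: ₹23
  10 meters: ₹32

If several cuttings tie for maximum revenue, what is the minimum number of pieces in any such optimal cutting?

3

Build r[k] bottom-up: r[k] = max over allowed piece i of (p[i] + r[k−i]).
r[1] = 3
r[2] = max(3+3, 8+0) = 8
r[3] = max(3+8, 8+3, 12+0) = 12
r[4] = max(3+12, 8+8, 12+3, 22+0) = 22
r[5] = max(3+22, 8+12, 12+8, 22+3, 20+0) = 25
r[6] = max(3+25, 8+22, 12+12, 22+8, 20+3, 22+0) = 30
r[7] = max(3+30, 8+25, 12+22, …, 22+3, 27+0) = 34
r[8] = max(3+34, 8+30, 12+25, …, 27+3, 19+0) = 44
r[9] = max(3+44, 8+34, 12+30, …, 19+3, 23+0) = 47
r[10] = max(3+47, 8+44, 12+34, …, 23+3, 32+0) = 52
Maximum revenue is ₹52.
Now minimize piece count subject to staying optimal: for each k, pieces[k] = 1 + min over i with p[i]+r[k−i]=r[k] of pieces[k−i].
pieces[7] = 2
pieces[8] = 2
pieces[9] = 3
pieces[10] = 3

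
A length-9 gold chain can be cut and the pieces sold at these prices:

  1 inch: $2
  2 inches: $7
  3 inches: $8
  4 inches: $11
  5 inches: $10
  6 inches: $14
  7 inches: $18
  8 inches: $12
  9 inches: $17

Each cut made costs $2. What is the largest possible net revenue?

Build r[k] bottom-up: r[k] = max over allowed piece i of (p[i] + r[k−i]) − 2 per cut.
r[1] = 2
r[2] = 7
r[3] = 8
r[4] = 12  (first piece 2, then r[2]=7)
r[5] = 13  (first piece 2, then r[3]=8)
r[6] = 17  (first piece 2, then r[4]=12)
r[7] = 18  (first piece 2, then r[5]=13)
r[8] = 22  (first piece 2, then r[6]=17)
r[9] = 23  (first piece 2, then r[7]=18)
One optimal plan: pieces 3 + 2 + 2 + 2 (3 cuts) → $29 − $6 = $23.

23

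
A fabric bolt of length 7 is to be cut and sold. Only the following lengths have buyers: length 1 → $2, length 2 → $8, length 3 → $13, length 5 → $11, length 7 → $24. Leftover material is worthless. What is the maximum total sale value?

29

Build best[k] bottom-up: best[k] = max over allowed piece i of (p[i] + best[k−i]).
best[1] = 2
best[2] = 8
best[3] = 13
best[4] = 16  (first piece 2, then best[2]=8)
best[5] = 21  (first piece 2, then best[3]=13)
best[6] = 26  (first piece 3, then best[3]=13)
best[7] = 29  (first piece 2, then best[5]=21)
One optimal cutting: 3 + 2 + 2 → $29.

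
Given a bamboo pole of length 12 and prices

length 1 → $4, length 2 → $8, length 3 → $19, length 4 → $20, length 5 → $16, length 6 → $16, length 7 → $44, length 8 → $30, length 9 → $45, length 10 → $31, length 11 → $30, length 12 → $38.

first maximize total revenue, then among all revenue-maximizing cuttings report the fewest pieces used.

4

Consider every possible first cut. r[k] is the best of p[i]+r[k−i] over all sellable i≤k.
r[1] = 4
r[2] = 8  (first piece 1, then r[1]=4)
r[3] = 19
r[4] = 23  (first piece 1, then r[3]=19)
r[5] = 27  (first piece 1, then r[4]=23)
r[6] = 38  (first piece 3, then r[3]=19)
r[7] = 44
r[8] = 48  (first piece 1, then r[7]=44)
r[9] = 57  (first piece 3, then r[6]=38)
r[10] = 63  (first piece 3, then r[7]=44)
r[11] = 67  (first piece 1, then r[10]=63)
r[12] = 76  (first piece 3, then r[9]=57)
Maximum revenue is $76.
Now minimize piece count subject to staying optimal: for each k, pieces[k] = 1 + min over i with p[i]+r[k−i]=r[k] of pieces[k−i].
pieces[9] = 3
pieces[10] = 2
pieces[11] = 3
pieces[12] = 4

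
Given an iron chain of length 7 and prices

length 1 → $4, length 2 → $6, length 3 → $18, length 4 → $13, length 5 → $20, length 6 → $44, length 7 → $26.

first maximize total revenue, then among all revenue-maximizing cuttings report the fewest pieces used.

Consider every possible first cut. r[k] is the best of p[i]+r[k−i] over all sellable i≤k.
r[1] = 4
r[2] = max(4+4, 6+0) = 8
r[3] = max(4+8, 6+4, 18+0) = 18
r[4] = max(4+18, 6+8, 18+4, 13+0) = 22
r[5] = max(4+22, 6+18, 18+8, 13+4, 20+0) = 26
r[6] = max(4+26, 6+22, 18+18, 13+8, 20+4, 44+0) = 44
r[7] = max(4+44, 6+26, 18+22, …, 44+4, 26+0) = 48
Maximum revenue is $48.
Now minimize piece count subject to staying optimal: for each k, pieces[k] = 1 + min over i with p[i]+r[k−i]=r[k] of pieces[k−i].
pieces[4] = 2
pieces[5] = 3
pieces[6] = 1
pieces[7] = 2

2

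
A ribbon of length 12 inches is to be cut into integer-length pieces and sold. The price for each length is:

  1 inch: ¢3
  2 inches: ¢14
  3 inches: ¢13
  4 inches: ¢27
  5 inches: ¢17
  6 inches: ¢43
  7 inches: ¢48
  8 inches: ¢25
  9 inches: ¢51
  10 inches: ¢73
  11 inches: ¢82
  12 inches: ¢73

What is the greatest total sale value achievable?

Build v[k] bottom-up: v[k] = max over allowed piece i of (p[i] + v[k−i]).
v[1] = 3
v[2] = 14
v[3] = 17  (first piece 1, then v[2]=14)
v[4] = 28  (first piece 2, then v[2]=14)
v[5] = 31  (first piece 1, then v[4]=28)
v[6] = 43
v[7] = 48
v[8] = 57  (first piece 2, then v[6]=43)
v[9] = 62  (first piece 2, then v[7]=48)
v[10] = 73
v[11] = 82
v[12] = 87  (first piece 2, then v[10]=73)
One optimal cutting: 10 + 2 → ¢73 + ¢14 = ¢87.

87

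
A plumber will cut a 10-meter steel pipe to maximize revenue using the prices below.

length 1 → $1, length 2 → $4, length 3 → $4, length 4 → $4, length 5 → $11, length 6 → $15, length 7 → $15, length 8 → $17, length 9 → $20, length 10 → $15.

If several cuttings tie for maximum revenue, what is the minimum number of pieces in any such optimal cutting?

Consider every possible first cut. r[k] is the best of p[i]+r[k−i] over all sellable i≤k.
r[1] = 1
r[2] = max(1+1, 4+0) = 4
r[3] = max(1+4, 4+1, 4+0) = 5
r[4] = max(1+5, 4+4, 4+1, 4+0) = 8
r[5] = max(1+8, 4+5, 4+4, 4+1, 11+0) = 11
r[6] = max(1+11, 4+8, 4+5, 4+4, 11+1, 15+0) = 15
r[7] = max(1+15, 4+11, 4+8, …, 15+1, 15+0) = 16
r[8] = max(1+16, 4+15, 4+11, …, 15+1, 17+0) = 19
r[9] = max(1+19, 4+16, 4+15, …, 17+1, 20+0) = 20
r[10] = max(1+20, 4+19, 4+16, …, 20+1, 15+0) = 23
Maximum revenue is $23.
Now minimize piece count subject to staying optimal: for each k, pieces[k] = 1 + min over i with p[i]+r[k−i]=r[k] of pieces[k−i].
pieces[7] = 2
pieces[8] = 2
pieces[9] = 1
pieces[10] = 3

3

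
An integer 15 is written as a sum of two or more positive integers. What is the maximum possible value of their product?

243

Fill prod[k] for k=2..15: at each k try every first piece i and multiply by the better of (k−i) uncut or prod[k−i].
Small cases: prod[2]=1, prod[3]=2, prod[4]=4, prod[5]=6, prod[6]=9, prod[7]=12, prod[8]=18, prod[9]=27.
prod[10] = max(1·27, 2·18, 3·12, …, 8·2, 9·1) = 36
prod[11] = max(1·36, 2·27, 3·18, …, 9·2, 10·1) = 54
prod[12] = max(1·54, 2·36, 3·27, …, 10·2, 11·1) = 81
prod[13] = max(1·81, 2·54, 3·36, …, 11·2, 12·1) = 108
prod[14] = max(1·108, 2·81, 3·54, …, 12·2, 13·1) = 162
prod[15] = max(1·162, 2·108, 3·81, …, 13·2, 14·1) = 243
One optimal split: 3 + 3 + 3 + 3 + 3; product 3·3·3·3·3 = 243.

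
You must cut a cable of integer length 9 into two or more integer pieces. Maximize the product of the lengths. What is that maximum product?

Define P[k] = max over 1≤i<k of i · max(k−i, P[k−i]); the inner max lets the remainder stay uncut if that's better.
P[2] = 1*max(1,0) = 1*1 = 1
P[3] = 1*max(2,1) = 1*2 = 2
P[4] = 2*max(2,1) = 2*2 = 4
P[5] = 2*max(3,2) = 2*3 = 6
P[6] = 3*max(3,2) = 3*3 = 9
P[7] = 2*max(5,6) = 2*6 = 12
P[8] = 2*max(6,9) = 2*9 = 18
P[9] = 3*max(6,9) = 3*9 = 27
One optimal split: 3 + 3 + 3; product 3*3*3 = 27.

27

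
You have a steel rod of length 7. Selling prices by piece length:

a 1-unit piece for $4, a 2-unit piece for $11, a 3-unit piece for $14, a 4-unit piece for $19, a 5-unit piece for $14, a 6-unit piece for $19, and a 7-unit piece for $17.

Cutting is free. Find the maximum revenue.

37

Let best[k] be the best obtainable value from length k. For each k, try every first piece i and keep the best of price[i] + best[k−i].
best[1] = 4
best[2] = 11
best[3] = 15  (first piece 1, then best[2]=11)
best[4] = 22  (first piece 2, then best[2]=11)
best[5] = 26  (first piece 1, then best[4]=22)
best[6] = 33  (first piece 2, then best[4]=22)
best[7] = 37  (first piece 1, then best[6]=33)
One optimal cutting: 2 + 2 + 2 + 1 → $11 + $11 + $11 + $4 = $37.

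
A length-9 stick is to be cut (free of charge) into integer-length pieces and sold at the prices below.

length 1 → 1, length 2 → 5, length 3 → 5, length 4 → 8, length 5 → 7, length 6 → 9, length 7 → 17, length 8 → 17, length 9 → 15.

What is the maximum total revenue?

22

Let R[k] be the best obtainable value from length k. For each k, try every first piece i and keep the best of price[i] + R[k−i].
R[1] = 1
R[2] = max(1+1, 5+0) = 5
R[3] = max(1+5, 5+1, 5+0) = 6
R[4] = max(1+6, 5+5, 5+1, 8+0) = 10
R[5] = max(1+10, 5+6, 5+5, 8+1, 7+0) = 11
R[6] = max(1+11, 5+10, 5+6, 8+5, 7+1, 9+0) = 15
R[7] = max(1+15, 5+11, 5+10, …, 9+1, 17+0) = 17
R[8] = max(1+17, 5+15, 5+11, …, 17+1, 17+0) = 20
R[9] = max(1+20, 5+17, 5+15, …, 17+1, 15+0) = 22
One optimal cutting: 7 + 2 → 17 + 5 = 22.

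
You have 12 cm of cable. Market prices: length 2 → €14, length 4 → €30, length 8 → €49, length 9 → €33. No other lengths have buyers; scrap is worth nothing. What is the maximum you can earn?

90

Let f[k] be the best obtainable value from length k. For each k, try every first piece i and keep the best of price[i] + f[k−i].
f[1] = 0
f[2] = 14
f[3] = 14
f[4] = max(14+14, 30+0) = 30
f[5] = max(14+14, 30+0) = 30
f[6] = max(14+30, 30+14) = 44
f[7] = max(14+30, 30+14) = 44
f[8] = max(14+44, 30+30, 49+0) = 60
f[9] = max(14+44, 30+30, 49+0, 33+0) = 60
f[10] = max(14+60, 30+44, 49+14, 33+0) = 74
f[11] = max(14+60, 30+44, 49+14, 33+14) = 74
f[12] = max(14+74, 30+60, 49+30, 33+14) = 90
One optimal cutting: 4 + 4 + 4 → €90.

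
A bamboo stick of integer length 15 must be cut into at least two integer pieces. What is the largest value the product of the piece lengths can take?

Define g[k] = max over 1≤i<k of i · max(k−i, g[k−i]); the inner max lets the remainder stay uncut if that's better.
g[2] = 1*max(1,0) = 1*1 = 1
g[3] = 1*max(2,1) = 1*2 = 2
g[4] = 2*max(2,1) = 2*2 = 4
g[5] = 2*max(3,2) = 2*3 = 6
g[6] = 3*max(3,2) = 3*3 = 9
g[7] = 2*max(5,6) = 2*6 = 12
g[8] = 2*max(6,9) = 2*9 = 18
g[9] = 3*max(6,9) = 3*9 = 27
g[10] = 2*max(8,18) = 2*18 = 36
g[11] = 2*max(9,27) = 2*27 = 54
g[12] = 3*max(9,27) = 3*27 = 81
g[13] = 2*max(11,54) = 2*54 = 108
g[14] = 2*max(12,81) = 2*81 = 162
g[15] = 3*max(12,81) = 3*81 = 243
One optimal split: 3 + 3 + 3 + 3 + 3; product 3*3*3*3*3 = 243.

243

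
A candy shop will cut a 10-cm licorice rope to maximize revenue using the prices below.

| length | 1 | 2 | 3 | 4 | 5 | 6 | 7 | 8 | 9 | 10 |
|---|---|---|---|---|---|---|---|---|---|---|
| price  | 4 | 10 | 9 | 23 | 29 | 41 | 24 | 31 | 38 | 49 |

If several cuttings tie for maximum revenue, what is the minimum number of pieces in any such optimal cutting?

2

Build r[k] bottom-up: r[k] = max over allowed piece i of (p[i] + r[k−i]).
r[1] = 4
r[2] = max(4+4, 10+0) = 10
r[3] = max(4+10, 10+4, 9+0) = 14
r[4] = max(4+14, 10+10, 9+4, 23+0) = 23
r[5] = max(4+23, 10+14, 9+10, 23+4, 29+0) = 29
r[6] = max(4+29, 10+23, 9+14, 23+10, 29+4, 41+0) = 41
r[7] = max(4+41, 10+29, 9+23, …, 41+4, 24+0) = 45
r[8] = max(4+45, 10+41, 9+29, …, 24+4, 31+0) = 51
r[9] = max(4+51, 10+45, 9+41, …, 31+4, 38+0) = 55
r[10] = max(4+55, 10+51, 9+45, …, 38+4, 49+0) = 64
Maximum revenue is ¢64.
Now minimize piece count subject to staying optimal: for each k, pieces[k] = 1 + min over i with p[i]+r[k−i]=r[k] of pieces[k−i].
pieces[7] = 2
pieces[8] = 2
pieces[9] = 3
pieces[10] = 2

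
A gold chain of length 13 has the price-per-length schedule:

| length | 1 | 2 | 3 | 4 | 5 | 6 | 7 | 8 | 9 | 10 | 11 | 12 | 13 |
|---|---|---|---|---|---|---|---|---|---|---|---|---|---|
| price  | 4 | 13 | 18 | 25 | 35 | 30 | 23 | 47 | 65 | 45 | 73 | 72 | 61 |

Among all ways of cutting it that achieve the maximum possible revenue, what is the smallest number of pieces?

3

Consider every possible first cut. r[k] is the best of p[i]+r[k−i] over all sellable i≤k.
r[1] = 4
r[2] = max(4+4, 13+0) = 13
r[3] = max(4+13, 13+4, 18+0) = 18
r[4] = max(4+18, 13+13, 18+4, 25+0) = 26
r[5] = max(4+26, 13+18, 18+13, 25+4, 35+0) = 35
r[6] = max(4+35, 13+26, 18+18, 25+13, 35+4, 30+0) = 39
r[7] = max(4+39, 13+35, 18+26, …, 30+4, 23+0) = 48
r[8] = max(4+48, 13+39, 18+35, …, 23+4, 47+0) = 53
r[9] = max(4+53, 13+48, 18+39, …, 47+4, 65+0) = 65
r[10] = max(4+65, 13+53, 18+48, …, 65+4, 45+0) = 70
r[11] = max(4+70, 13+65, 18+53, …, 45+4, 73+0) = 78
r[12] = max(4+78, 13+70, 18+65, …, 73+4, 72+0) = 83
r[13] = max(4+83, 13+78, 18+70, …, 72+4, 61+0) = 91
Maximum revenue is $91.
Now minimize piece count subject to staying optimal: for each k, pieces[k] = 1 + min over i with p[i]+r[k−i]=r[k] of pieces[k−i].
pieces[10] = 2
pieces[11] = 2
pieces[12] = 2
pieces[13] = 3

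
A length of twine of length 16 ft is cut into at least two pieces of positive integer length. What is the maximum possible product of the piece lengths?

Define g[k] = max over 1≤i<k of i · max(k−i, g[k−i]); the inner max lets the remainder stay uncut if that's better.
g[2] = 1*max(1,0) = 1*1 = 1
g[3] = max(1*2, 2*1) = 2
g[4] = max(1*3, 2*2, 3*1) = 4
g[5] = max(1*4, 2*3, 3*2, 4*1) = 6
g[6] = max(1*6, 2*4, 3*3, 4*2, 5*1) = 9
g[7] = max(1*9, 2*6, 3*4, 4*3, 5*2, 6*1) = 12
g[8] = max(1*12, 2*9, 3*6, …, 6*2, 7*1) = 18
g[9] = max(1*18, 2*12, 3*9, …, 7*2, 8*1) = 27
g[10] = max(1*27, 2*18, 3*12, …, 8*2, 9*1) = 36
g[11] = max(1*36, 2*27, 3*18, …, 9*2, 10*1) = 54
g[12] = max(1*54, 2*36, 3*27, …, 10*2, 11*1) = 81
g[13] = max(1*81, 2*54, 3*36, …, 11*2, 12*1) = 108
g[14] = max(1*108, 2*81, 3*54, …, 12*2, 13*1) = 162
g[15] = max(1*162, 2*108, 3*81, …, 13*2, 14*1) = 243
g[16] = max(1*243, 2*162, 3*108, …, 14*2, 15*1) = 324
One optimal split: 3 + 3 + 3 + 3 + 2 + 2; product 3*3*3*3*2*2 = 324.

324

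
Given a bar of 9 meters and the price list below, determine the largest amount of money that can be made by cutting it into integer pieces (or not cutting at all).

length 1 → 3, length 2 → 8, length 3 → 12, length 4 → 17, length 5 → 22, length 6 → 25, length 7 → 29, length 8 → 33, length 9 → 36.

39

Consider every possible first cut. R[k] is the best of p[i]+R[k−i] over all sellable i≤k.
R[1] = 3
R[2] = 8
R[3] = 12
R[4] = 17
R[5] = 22
R[6] = 25  (first piece 1, then R[5]=22)
R[7] = 30  (first piece 2, then R[5]=22)
R[8] = 34  (first piece 3, then R[5]=22)
R[9] = 39  (first piece 4, then R[5]=22)
One optimal cutting: 5 + 4 → 22 + 17 = 39.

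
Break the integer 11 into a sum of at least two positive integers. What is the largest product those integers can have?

54

Let P[k] be the best product for length k (with at least one cut). For each first piece i, the rest contributes max(k−i, P[k−i]).
Small cases: P[2]=1, P[3]=2, P[4]=4, P[5]=6, P[6]=9.
P[7] = max(1·9, 2·6, 3·4, 4·3, 5·2, 6·1) = 12
P[8] = max(1·12, 2·9, 3·6, …, 6·2, 7·1) = 18
P[9] = max(1·18, 2·12, 3·9, …, 7·2, 8·1) = 27
P[10] = max(1·27, 2·18, 3·12, …, 8·2, 9·1) = 36
P[11] = max(1·36, 2·27, 3·18, …, 9·2, 10·1) = 54
One optimal split: 3 + 3 + 3 + 2; product 3·3·3·2 = 54.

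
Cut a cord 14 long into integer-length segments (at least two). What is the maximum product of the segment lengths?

162

Let f[k] be the best product for length k (with at least one cut). For each first piece i, the rest contributes max(k−i, f[k−i]).
f[2] = 1*max(1,0) = 1*1 = 1
f[3] = max(1*2, 2*1) = 2
f[4] = max(1*3, 2*2, 3*1) = 4
f[5] = max(1*4, 2*3, 3*2, 4*1) = 6
f[6] = max(1*6, 2*4, 3*3, 4*2, 5*1) = 9
f[7] = max(1*9, 2*6, 3*4, 4*3, 5*2, 6*1) = 12
f[8] = max(1*12, 2*9, 3*6, …, 6*2, 7*1) = 18
f[9] = max(1*18, 2*12, 3*9, …, 7*2, 8*1) = 27
f[10] = max(1*27, 2*18, 3*12, …, 8*2, 9*1) = 36
f[11] = max(1*36, 2*27, 3*18, …, 9*2, 10*1) = 54
f[12] = max(1*54, 2*36, 3*27, …, 10*2, 11*1) = 81
f[13] = max(1*81, 2*54, 3*36, …, 11*2, 12*1) = 108
f[14] = max(1*108, 2*81, 3*54, …, 12*2, 13*1) = 162
One optimal split: 3 + 3 + 3 + 3 + 2; product 3*3*3*3*2 = 162.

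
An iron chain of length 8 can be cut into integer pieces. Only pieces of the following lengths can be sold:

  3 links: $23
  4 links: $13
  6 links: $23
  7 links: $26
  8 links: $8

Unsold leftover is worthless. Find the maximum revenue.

Consider every possible first cut. best[k] is the best of p[i]+best[k−i] over all sellable i≤k.
best[1] = 0
best[2] = 0
best[3] = 23
best[4] = max(23+0, 13+0) = 23
best[5] = max(23+0, 13+0) = 23
best[6] = max(23+23, 13+0, 23+0) = 46
best[7] = max(23+23, 13+23, 23+0, 26+0) = 46
best[8] = max(23+23, 13+23, 23+0, 26+0, 8+0) = 46
One optimal cutting: pieces 3 + 3 with 2 links of scrap → $46.

46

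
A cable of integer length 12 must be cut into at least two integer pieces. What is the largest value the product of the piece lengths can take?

Fill m[k] for k=2..12: at each k try every first piece i and multiply by the better of (k−i) uncut or m[k−i].
m[2] = 1×max(1,0) = 1×1 = 1
m[3] = 1×max(2,1) = 1×2 = 2
m[4] = 2×max(2,1) = 2×2 = 4
m[5] = 2×max(3,2) = 2×3 = 6
m[6] = 3×max(3,2) = 3×3 = 9
m[7] = 2×max(5,6) = 2×6 = 12
m[8] = 2×max(6,9) = 2×9 = 18
m[9] = 3×max(6,9) = 3×9 = 27
m[10] = 2×max(8,18) = 2×18 = 36
m[11] = 2×max(9,27) = 2×27 = 54
m[12] = 3×max(9,27) = 3×27 = 81
One optimal split: 3 + 3 + 3 + 3; product 3×3×3×3 = 81.

81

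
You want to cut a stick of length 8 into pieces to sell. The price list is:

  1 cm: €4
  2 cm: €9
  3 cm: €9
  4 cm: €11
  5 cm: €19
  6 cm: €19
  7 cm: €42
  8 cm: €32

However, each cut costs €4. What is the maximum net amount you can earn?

Build r[k] bottom-up: r[k] = max over allowed piece i of (p[i] + r[k−i]) − 4 per cut.
r[1] = 4
r[2] = 9
r[3] = 9  (first piece 1, then r[2]=9)
r[4] = 14  (first piece 2, then r[2]=9)
r[5] = 19
r[6] = 19  (first piece 1, then r[5]=19)
r[7] = 42
r[8] = 42  (first piece 1, then r[7]=42)
One optimal plan: pieces 7 + 1 (1 cut) → €46 − €4 = €42.

42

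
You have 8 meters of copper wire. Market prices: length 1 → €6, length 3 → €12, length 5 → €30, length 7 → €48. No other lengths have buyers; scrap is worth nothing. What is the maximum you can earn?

Build best[k] bottom-up: best[k] = max over allowed piece i of (p[i] + best[k−i]).
best[1] = 6
best[2] = 12  (first piece 1, then best[1]=6)
best[3] = max(6+12, 12+0) = 18
best[4] = max(6+18, 12+6) = 24
best[5] = max(6+24, 12+12, 30+0) = 30
best[6] = max(6+30, 12+18, 30+6) = 36
best[7] = max(6+36, 12+24, 30+12, 48+0) = 48
best[8] = max(6+48, 12+30, 30+18, 48+6) = 54
One optimal cutting: 7 + 1 → €54.

54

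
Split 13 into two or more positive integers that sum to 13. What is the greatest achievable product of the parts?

108

Define g[k] = max over 1≤i<k of i · max(k−i, g[k−i]); the inner max lets the remainder stay uncut if that's better.
Small cases: g[2]=1, g[3]=2, g[4]=4, g[5]=6.
g[6] = 3*max(3,2) = 3*3 = 9
g[7] = 2*max(5,6) = 2*6 = 12
g[8] = 2*max(6,9) = 2*9 = 18
g[9] = 3*max(6,9) = 3*9 = 27
g[10] = 2*max(8,18) = 2*18 = 36
g[11] = 2*max(9,27) = 2*27 = 54
g[12] = 3*max(9,27) = 3*27 = 81
g[13] = 2*max(11,54) = 2*54 = 108
One optimal split: 3 + 3 + 3 + 2 + 2; product 3*3*3*2*2 = 108.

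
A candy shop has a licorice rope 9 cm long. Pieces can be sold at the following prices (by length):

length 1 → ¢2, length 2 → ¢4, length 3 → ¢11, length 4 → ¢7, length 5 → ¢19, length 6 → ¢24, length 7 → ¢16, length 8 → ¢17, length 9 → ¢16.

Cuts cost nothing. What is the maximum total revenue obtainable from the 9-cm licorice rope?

Build best[k] bottom-up: best[k] = max over allowed piece i of (p[i] + best[k−i]).
best[1] = 2
best[2] = 4  (first piece 1, then best[1]=2)
best[3] = 11
best[4] = 13  (first piece 1, then best[3]=11)
best[5] = 19
best[6] = 24
best[7] = 26  (first piece 1, then best[6]=24)
best[8] = 30  (first piece 3, then best[5]=19)
best[9] = 35  (first piece 3, then best[6]=24)
One optimal cutting: 6 + 3 → ¢24 + ¢11 = ¢35.

35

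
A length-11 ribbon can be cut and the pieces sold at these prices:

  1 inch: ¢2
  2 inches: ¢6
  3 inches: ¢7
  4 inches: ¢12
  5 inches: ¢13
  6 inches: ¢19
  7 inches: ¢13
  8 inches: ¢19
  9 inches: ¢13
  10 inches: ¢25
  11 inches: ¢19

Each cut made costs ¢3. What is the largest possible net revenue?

29

Let net[k] be the best obtainable value from length k. For each k, try every first piece i and keep the best of price[i] + net[k−i] minus the 3 cut fee when i<k.
net[1] = 2
net[2] = max(2+2-3, 6+0) = 6
net[3] = max(2+6-3, 6+2-3, 7+0) = 7
net[4] = max(2+7-3, 6+6-3, 7+2-3, 12+0) = 12
net[5] = max(2+12-3, 6+7-3, 7+6-3, 12+2-3, 13+0) = 13
net[6] = max(2+13-3, 6+12-3, 7+7-3, 12+6-3, 13+2-3, 19+0) = 19
net[7] = max(2+19-3, 6+13-3, 7+12-3, …, 19+2-3, 13+0) = 18
net[8] = max(2+18-3, 6+19-3, 7+13-3, …, 13+2-3, 19+0) = 22
net[9] = max(2+22-3, 6+18-3, 7+19-3, …, 19+2-3, 13+0) = 23
net[10] = max(2+23-3, 6+22-3, 7+18-3, …, 13+2-3, 25+0) = 28
net[11] = max(2+28-3, 6+23-3, 7+22-3, …, 25+2-3, 19+0) = 29
One optimal plan: pieces 6 + 5 (1 cut) → ¢32 − ¢3 = ¢29.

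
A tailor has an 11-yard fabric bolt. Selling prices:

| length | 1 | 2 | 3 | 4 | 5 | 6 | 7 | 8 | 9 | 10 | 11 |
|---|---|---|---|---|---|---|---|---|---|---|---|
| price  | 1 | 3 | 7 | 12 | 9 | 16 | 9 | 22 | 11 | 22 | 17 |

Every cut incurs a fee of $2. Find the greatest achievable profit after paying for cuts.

Build v[k] bottom-up: v[k] = max over allowed piece i of (p[i] + v[k−i]) − 2 per cut.
v[1] = 1
v[2] = max(1+1-2, 3+0) = 3
v[3] = max(1+3-2, 3+1-2, 7+0) = 7
v[4] = max(1+7-2, 3+3-2, 7+1-2, 12+0) = 12
v[5] = max(1+12-2, 3+7-2, 7+3-2, 12+1-2, 9+0) = 11
v[6] = max(1+11-2, 3+12-2, 7+7-2, 12+3-2, 9+1-2, 16+0) = 16
v[7] = max(1+16-2, 3+11-2, 7+12-2, …, 16+1-2, 9+0) = 17
v[8] = max(1+17-2, 3+16-2, 7+11-2, …, 9+1-2, 22+0) = 22
v[9] = max(1+22-2, 3+17-2, 7+16-2, …, 22+1-2, 11+0) = 21
v[10] = max(1+21-2, 3+22-2, 7+17-2, …, 11+1-2, 22+0) = 26
v[11] = max(1+26-2, 3+21-2, 7+22-2, …, 22+1-2, 17+0) = 27
One optimal plan: pieces 4 + 4 + 3 (2 cuts) → $31 − $4 = $27.

27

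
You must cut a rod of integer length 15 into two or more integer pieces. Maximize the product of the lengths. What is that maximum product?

Let m[k] be the best product for length k (with at least one cut). For each first piece i, the rest contributes max(k−i, m[k−i]).
m[2] = 1*max(1,0) = 1*1 = 1
m[3] = 1*max(2,1) = 1*2 = 2
m[4] = 2*max(2,1) = 2*2 = 4
m[5] = 2*max(3,2) = 2*3 = 6
m[6] = 3*max(3,2) = 3*3 = 9
m[7] = 2*max(5,6) = 2*6 = 12
m[8] = 2*max(6,9) = 2*9 = 18
m[9] = 3*max(6,9) = 3*9 = 27
m[10] = 2*max(8,18) = 2*18 = 36
m[11] = 2*max(9,27) = 2*27 = 54
m[12] = 3*max(9,27) = 3*27 = 81
m[13] = 2*max(11,54) = 2*54 = 108
m[14] = 2*max(12,81) = 2*81 = 162
m[15] = 3*max(12,81) = 3*81 = 243
One optimal split: 3 + 3 + 3 + 3 + 3; product 3*3*3*3*3 = 243.

243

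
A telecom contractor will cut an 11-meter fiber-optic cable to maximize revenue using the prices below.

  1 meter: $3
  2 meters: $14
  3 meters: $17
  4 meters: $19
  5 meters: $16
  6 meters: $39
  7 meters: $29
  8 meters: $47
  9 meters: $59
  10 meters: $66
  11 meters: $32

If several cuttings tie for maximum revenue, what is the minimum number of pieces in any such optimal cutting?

Build r[k] bottom-up: r[k] = max over allowed piece i of (p[i] + r[k−i]).
r[1] = 3
r[2] = 14
r[3] = 17  (first piece 1, then r[2]=14)
r[4] = 28  (first piece 2, then r[2]=14)
r[5] = 31  (first piece 1, then r[4]=28)
r[6] = 42  (first piece 2, then r[4]=28)
r[7] = 45  (first piece 1, then r[6]=42)
r[8] = 56  (first piece 2, then r[6]=42)
r[9] = 59  (first piece 1, then r[8]=56)
r[10] = 70  (first piece 2, then r[8]=56)
r[11] = 73  (first piece 1, then r[10]=70)
Maximum revenue is $73.
Now minimize piece count subject to staying optimal: for each k, pieces[k] = 1 + min over i with p[i]+r[k−i]=r[k] of pieces[k−i].
pieces[8] = 4
pieces[9] = 1
pieces[10] = 5
pieces[11] = 2

2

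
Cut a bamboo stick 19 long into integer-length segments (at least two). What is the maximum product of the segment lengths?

Define m[k] = max over 1≤i<k of i · max(k−i, m[k−i]); the inner max lets the remainder stay uncut if that's better.
m[2] = 1×max(1,0) = 1×1 = 1
m[3] = 1×max(2,1) = 1×2 = 2
m[4] = 2×max(2,1) = 2×2 = 4
m[5] = 2×max(3,2) = 2×3 = 6
m[6] = 3×max(3,2) = 3×3 = 9
m[7] = 2×max(5,6) = 2×6 = 12
m[8] = 2×max(6,9) = 2×9 = 18
m[9] = 3×max(6,9) = 3×9 = 27
m[10] = 2×max(8,18) = 2×18 = 36
m[11] = 2×max(9,27) = 2×27 = 54
m[12] = 3×max(9,27) = 3×27 = 81
m[13] = 2×max(11,54) = 2×54 = 108
m[14] = 2×max(12,81) = 2×81 = 162
m[15] = 3×max(12,81) = 3×81 = 243
m[16] = 2×max(14,162) = 2×162 = 324
m[17] = 2×max(15,243) = 2×243 = 486
m[18] = 3×max(15,243) = 3×243 = 729
m[19] = 2×max(17,486) = 2×486 = 972
One optimal split: 3 + 3 + 3 + 3 + 3 + 2 + 2; product 3×3×3×3×3×2×2 = 972.

972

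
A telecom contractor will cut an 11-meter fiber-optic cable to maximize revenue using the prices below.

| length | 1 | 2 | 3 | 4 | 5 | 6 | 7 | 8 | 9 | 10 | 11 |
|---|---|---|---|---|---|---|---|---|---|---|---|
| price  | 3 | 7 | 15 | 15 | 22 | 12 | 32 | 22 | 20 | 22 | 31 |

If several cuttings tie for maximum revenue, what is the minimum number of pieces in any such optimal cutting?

Build r[k] bottom-up: r[k] = max over allowed piece i of (p[i] + r[k−i]).
r[1] = 3
r[2] = 7
r[3] = 15
r[4] = 18  (first piece 1, then r[3]=15)
r[5] = 22  (first piece 2, then r[3]=15)
r[6] = 30  (first piece 3, then r[3]=15)
r[7] = 33  (first piece 1, then r[6]=30)
r[8] = 37  (first piece 2, then r[6]=30)
r[9] = 45  (first piece 3, then r[6]=30)
r[10] = 48  (first piece 1, then r[9]=45)
r[11] = 52  (first piece 2, then r[9]=45)
Maximum revenue is $52.
Now minimize piece count subject to staying optimal: for each k, pieces[k] = 1 + min over i with p[i]+r[k−i]=r[k] of pieces[k−i].
pieces[8] = 2
pieces[9] = 3
pieces[10] = 4
pieces[11] = 3

3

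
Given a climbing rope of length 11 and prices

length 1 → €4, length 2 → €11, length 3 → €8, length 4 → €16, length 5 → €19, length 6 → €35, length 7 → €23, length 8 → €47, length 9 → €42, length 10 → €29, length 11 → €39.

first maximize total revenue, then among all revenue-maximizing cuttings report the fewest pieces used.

3

Consider every possible first cut. r[k] is the best of p[i]+r[k−i] over all sellable i≤k.
r[1] = 4
r[2] = max(4+4, 11+0) = 11
r[3] = max(4+11, 11+4, 8+0) = 15
r[4] = max(4+15, 11+11, 8+4, 16+0) = 22
r[5] = max(4+22, 11+15, 8+11, 16+4, 19+0) = 26
r[6] = max(4+26, 11+22, 8+15, 16+11, 19+4, 35+0) = 35
r[7] = max(4+35, 11+26, 8+22, …, 35+4, 23+0) = 39
r[8] = max(4+39, 11+35, 8+26, …, 23+4, 47+0) = 47
r[9] = max(4+47, 11+39, 8+35, …, 47+4, 42+0) = 51
r[10] = max(4+51, 11+47, 8+39, …, 42+4, 29+0) = 58
r[11] = max(4+58, 11+51, 8+47, …, 29+4, 39+0) = 62
Maximum revenue is €62.
Now minimize piece count subject to staying optimal: for each k, pieces[k] = 1 + min over i with p[i]+r[k−i]=r[k] of pieces[k−i].
pieces[8] = 1
pieces[9] = 2
pieces[10] = 2
pieces[11] = 3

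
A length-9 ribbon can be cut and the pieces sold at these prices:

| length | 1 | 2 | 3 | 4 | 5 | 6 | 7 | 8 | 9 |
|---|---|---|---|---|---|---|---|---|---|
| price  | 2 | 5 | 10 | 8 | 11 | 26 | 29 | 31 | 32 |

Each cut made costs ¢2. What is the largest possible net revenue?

34

Let net[k] be the best obtainable value from length k. For each k, try every first piece i and keep the best of price[i] + net[k−i] minus the 2 cut fee when i<k.
net[1] = 2
net[2] = 5
net[3] = 10
net[4] = 10  (first piece 1, then net[3]=10)
net[5] = 13  (first piece 2, then net[3]=10)
net[6] = 26
net[7] = 29
net[8] = 31
net[9] = 34  (first piece 3, then net[6]=26)
One optimal plan: pieces 6 + 3 (1 cut) → ¢36 − ¢2 = ¢34.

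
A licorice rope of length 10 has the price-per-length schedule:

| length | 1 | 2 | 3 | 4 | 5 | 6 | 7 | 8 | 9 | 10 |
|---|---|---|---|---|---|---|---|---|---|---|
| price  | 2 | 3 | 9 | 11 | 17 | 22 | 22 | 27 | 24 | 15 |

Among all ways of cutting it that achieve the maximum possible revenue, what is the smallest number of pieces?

Build r[k] bottom-up: r[k] = max over allowed piece i of (p[i] + r[k−i]).
r[1] = 2
r[2] = 4  (first piece 1, then r[1]=2)
r[3] = 9
r[4] = 11  (first piece 1, then r[3]=9)
r[5] = 17
r[6] = 22
r[7] = 24  (first piece 1, then r[6]=22)
r[8] = 27
r[9] = 31  (first piece 3, then r[6]=22)
r[10] = 34  (first piece 5, then r[5]=17)
Maximum revenue is ¢34.
Now minimize piece count subject to staying optimal: for each k, pieces[k] = 1 + min over i with p[i]+r[k−i]=r[k] of pieces[k−i].
pieces[7] = 2
pieces[8] = 1
pieces[9] = 2
pieces[10] = 2

2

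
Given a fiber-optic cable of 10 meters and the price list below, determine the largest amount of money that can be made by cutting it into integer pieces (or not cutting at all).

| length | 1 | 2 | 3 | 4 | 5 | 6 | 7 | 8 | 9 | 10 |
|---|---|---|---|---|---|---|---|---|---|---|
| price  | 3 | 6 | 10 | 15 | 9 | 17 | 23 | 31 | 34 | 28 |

37

Build r[k] bottom-up: r[k] = max over allowed piece i of (p[i] + r[k−i]).
r[1] = 3
r[2] = max(3+3, 6+0) = 6
r[3] = max(3+6, 6+3, 10+0) = 10
r[4] = max(3+10, 6+6, 10+3, 15+0) = 15
r[5] = max(3+15, 6+10, 10+6, 15+3, 9+0) = 18
r[6] = max(3+18, 6+15, 10+10, 15+6, 9+3, 17+0) = 21
r[7] = max(3+21, 6+18, 10+15, …, 17+3, 23+0) = 25
r[8] = max(3+25, 6+21, 10+18, …, 23+3, 31+0) = 31
r[9] = max(3+31, 6+25, 10+21, …, 31+3, 34+0) = 34
r[10] = max(3+34, 6+31, 10+25, …, 34+3, 28+0) = 37
One optimal cutting: 8 + 1 + 1 → $31 + $3 + $3 = $37.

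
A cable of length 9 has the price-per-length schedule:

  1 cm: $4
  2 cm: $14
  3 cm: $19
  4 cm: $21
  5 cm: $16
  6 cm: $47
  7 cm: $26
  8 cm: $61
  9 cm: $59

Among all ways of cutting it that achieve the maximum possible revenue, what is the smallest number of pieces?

Consider every possible first cut. r[k] is the best of p[i]+r[k−i] over all sellable i≤k.
r[1] = 4
r[2] = max(4+4, 14+0) = 14
r[3] = max(4+14, 14+4, 19+0) = 19
r[4] = max(4+19, 14+14, 19+4, 21+0) = 28
r[5] = max(4+28, 14+19, 19+14, 21+4, 16+0) = 33
r[6] = max(4+33, 14+28, 19+19, 21+14, 16+4, 47+0) = 47
r[7] = max(4+47, 14+33, 19+28, …, 47+4, 26+0) = 51
r[8] = max(4+51, 14+47, 19+33, …, 26+4, 61+0) = 61
r[9] = max(4+61, 14+51, 19+47, …, 61+4, 59+0) = 66
Maximum revenue is $66.
Now minimize piece count subject to staying optimal: for each k, pieces[k] = 1 + min over i with p[i]+r[k−i]=r[k] of pieces[k−i].
pieces[6] = 1
pieces[7] = 2
pieces[8] = 1
pieces[9] = 2

2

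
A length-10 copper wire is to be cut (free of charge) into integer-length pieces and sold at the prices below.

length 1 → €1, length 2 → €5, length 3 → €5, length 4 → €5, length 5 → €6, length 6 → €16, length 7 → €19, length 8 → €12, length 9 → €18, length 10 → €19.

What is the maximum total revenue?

Let r[k] be the best obtainable value from length k. For each k, try every first piece i and keep the best of price[i] + r[k−i].
r[1] = 1
r[2] = 5
r[3] = 6  (first piece 1, then r[2]=5)
r[4] = 10  (first piece 2, then r[2]=5)
r[5] = 11  (first piece 1, then r[4]=10)
r[6] = 16
r[7] = 19
r[8] = 21  (first piece 2, then r[6]=16)
r[9] = 24  (first piece 2, then r[7]=19)
r[10] = 26  (first piece 2, then r[8]=21)
One optimal cutting: 6 + 2 + 2 → €16 + €5 + €5 = €26.

26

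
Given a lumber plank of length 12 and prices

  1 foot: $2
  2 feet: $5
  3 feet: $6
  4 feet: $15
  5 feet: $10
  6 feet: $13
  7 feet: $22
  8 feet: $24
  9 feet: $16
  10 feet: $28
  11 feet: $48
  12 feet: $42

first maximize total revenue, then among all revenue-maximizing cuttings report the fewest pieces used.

Build r[k] bottom-up: r[k] = max over allowed piece i of (p[i] + r[k−i]).
r[1] = 2
r[2] = max(2+2, 5+0) = 5
r[3] = max(2+5, 5+2, 6+0) = 7
r[4] = max(2+7, 5+5, 6+2, 15+0) = 15
r[5] = max(2+15, 5+7, 6+5, 15+2, 10+0) = 17
r[6] = max(2+17, 5+15, 6+7, 15+5, 10+2, 13+0) = 20
r[7] = max(2+20, 5+17, 6+15, …, 13+2, 22+0) = 22
r[8] = max(2+22, 5+20, 6+17, …, 22+2, 24+0) = 30
r[9] = max(2+30, 5+22, 6+20, …, 24+2, 16+0) = 32
r[10] = max(2+32, 5+30, 6+22, …, 16+2, 28+0) = 35
r[11] = max(2+35, 5+32, 6+30, …, 28+2, 48+0) = 48
r[12] = max(2+48, 5+35, 6+32, …, 48+2, 42+0) = 50
Maximum revenue is $50.
Now minimize piece count subject to staying optimal: for each k, pieces[k] = 1 + min over i with p[i]+r[k−i]=r[k] of pieces[k−i].
pieces[9] = 3
pieces[10] = 3
pieces[11] = 1
pieces[12] = 2

2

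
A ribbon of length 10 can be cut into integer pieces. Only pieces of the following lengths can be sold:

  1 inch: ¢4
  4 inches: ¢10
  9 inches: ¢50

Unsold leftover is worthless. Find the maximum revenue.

54

Build r[k] bottom-up: r[k] = max over allowed piece i of (p[i] + r[k−i]).
r[1] = 4
r[2] = 8  (first piece 1, then r[1]=4)
r[3] = 12  (first piece 1, then r[2]=8)
r[4] = max(4+12, 10+0) = 16
r[5] = max(4+16, 10+4) = 20
r[6] = max(4+20, 10+8) = 24
r[7] = max(4+24, 10+12) = 28
r[8] = max(4+28, 10+16) = 32
r[9] = max(4+32, 10+20, 50+0) = 50
r[10] = max(4+50, 10+24, 50+4) = 54
One optimal cutting: 9 + 1 → ¢54.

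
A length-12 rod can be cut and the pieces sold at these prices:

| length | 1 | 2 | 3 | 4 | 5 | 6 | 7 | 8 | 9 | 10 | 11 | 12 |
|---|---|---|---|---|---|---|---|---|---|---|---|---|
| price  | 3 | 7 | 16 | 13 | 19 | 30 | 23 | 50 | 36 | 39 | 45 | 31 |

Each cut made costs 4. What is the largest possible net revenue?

Build net[k] bottom-up: net[k] = max over allowed piece i of (p[i] + net[k−i]) − 4 per cut.
net[1] = 3
net[2] = 7
net[3] = 16
net[4] = 15  (first piece 1, then net[3]=16)
net[5] = 19  (first piece 2, then net[3]=16)
net[6] = 30
net[7] = 29  (first piece 1, then net[6]=30)
net[8] = 50
net[9] = 49  (first piece 1, then net[8]=50)
net[10] = 53  (first piece 2, then net[8]=50)
net[11] = 62  (first piece 3, then net[8]=50)
net[12] = 61  (first piece 1, then net[11]=62)
One optimal plan: pieces 8 + 3 + 1 (2 cuts) → 69 − 8 = 61.

61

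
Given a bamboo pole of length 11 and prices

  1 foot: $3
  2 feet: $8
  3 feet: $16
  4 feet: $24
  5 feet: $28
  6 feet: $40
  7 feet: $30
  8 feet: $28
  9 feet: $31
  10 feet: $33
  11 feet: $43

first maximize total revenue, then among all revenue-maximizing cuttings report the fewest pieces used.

Let r[k] be the best obtainable value from length k. For each k, try every first piece i and keep the best of price[i] + r[k−i].
r[1] = 3
r[2] = 8
r[3] = 16
r[4] = 24
r[5] = 28
r[6] = 40
r[7] = 43  (first piece 1, then r[6]=40)
r[8] = 48  (first piece 2, then r[6]=40)
r[9] = 56  (first piece 3, then r[6]=40)
r[10] = 64  (first piece 4, then r[6]=40)
r[11] = 68  (first piece 5, then r[6]=40)
Maximum revenue is $68.
Now minimize piece count subject to staying optimal: for each k, pieces[k] = 1 + min over i with p[i]+r[k−i]=r[k] of pieces[k−i].
pieces[8] = 2
pieces[9] = 2
pieces[10] = 2
pieces[11] = 2

2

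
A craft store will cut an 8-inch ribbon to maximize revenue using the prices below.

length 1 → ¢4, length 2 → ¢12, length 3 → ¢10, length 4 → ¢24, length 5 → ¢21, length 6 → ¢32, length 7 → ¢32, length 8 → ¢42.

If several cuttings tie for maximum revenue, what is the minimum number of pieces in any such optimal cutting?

2

Consider every possible first cut. r[k] is the best of p[i]+r[k−i] over all sellable i≤k.
r[1] = 4
r[2] = max(4+4, 12+0) = 12
r[3] = max(4+12, 12+4, 10+0) = 16
r[4] = max(4+16, 12+12, 10+4, 24+0) = 24
r[5] = max(4+24, 12+16, 10+12, 24+4, 21+0) = 28
r[6] = max(4+28, 12+24, 10+16, 24+12, 21+4, 32+0) = 36
r[7] = max(4+36, 12+28, 10+24, …, 32+4, 32+0) = 40
r[8] = max(4+40, 12+36, 10+28, …, 32+4, 42+0) = 48
Maximum revenue is ¢48.
Now minimize piece count subject to staying optimal: for each k, pieces[k] = 1 + min over i with p[i]+r[k−i]=r[k] of pieces[k−i].
pieces[5] = 2
pieces[6] = 2
pieces[7] = 3
pieces[8] = 2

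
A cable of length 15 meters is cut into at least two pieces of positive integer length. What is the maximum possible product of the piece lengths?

243

Define P[k] = max over 1≤i<k of i · max(k−i, P[k−i]); the inner max lets the remainder stay uncut if that's better.
P[2] = 1×max(1,0) = 1×1 = 1
P[3] = max(1×2, 2×1) = 2
P[4] = max(1×3, 2×2, 3×1) = 4
P[5] = max(1×4, 2×3, 3×2, 4×1) = 6
P[6] = max(1×6, 2×4, 3×3, 4×2, 5×1) = 9
P[7] = max(1×9, 2×6, 3×4, 4×3, 5×2, 6×1) = 12
P[8] = max(1×12, 2×9, 3×6, …, 6×2, 7×1) = 18
P[9] = max(1×18, 2×12, 3×9, …, 7×2, 8×1) = 27
P[10] = max(1×27, 2×18, 3×12, …, 8×2, 9×1) = 36
P[11] = max(1×36, 2×27, 3×18, …, 9×2, 10×1) = 54
P[12] = max(1×54, 2×36, 3×27, …, 10×2, 11×1) = 81
P[13] = max(1×81, 2×54, 3×36, …, 11×2, 12×1) = 108
P[14] = max(1×108, 2×81, 3×54, …, 12×2, 13×1) = 162
P[15] = max(1×162, 2×108, 3×81, …, 13×2, 14×1) = 243
One optimal split: 3 + 3 + 3 + 3 + 3; product 3×3×3×3×3 = 243.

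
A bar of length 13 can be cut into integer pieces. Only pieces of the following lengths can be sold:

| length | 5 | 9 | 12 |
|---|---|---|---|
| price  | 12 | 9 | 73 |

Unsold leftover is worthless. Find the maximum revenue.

73

Let r[k] be the best obtainable value from length k. For each k, try every first piece i and keep the best of price[i] + r[k−i].
r[1] = 0
r[2] = 0
r[3] = 0
r[4] = 0
r[5] = 12
r[6] = 12
r[7] = 12
r[8] = 12
r[9] = max(12+0, 9+0) = 12
r[10] = max(12+12, 9+0) = 24
r[11] = max(12+12, 9+0) = 24
r[12] = max(12+12, 9+0, 73+0) = 73
r[13] = max(12+12, 9+0, 73+0) = 73
One optimal cutting: pieces 12 with 1 meter of scrap → 73.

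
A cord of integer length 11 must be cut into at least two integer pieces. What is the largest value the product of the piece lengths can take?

Define m[k] = max over 1≤i<k of i · max(k−i, m[k−i]); the inner max lets the remainder stay uncut if that's better.
m[2] = 1*max(1,0) = 1*1 = 1
m[3] = 1*max(2,1) = 1*2 = 2
m[4] = 2*max(2,1) = 2*2 = 4
m[5] = 2*max(3,2) = 2*3 = 6
m[6] = 3*max(3,2) = 3*3 = 9
m[7] = 2*max(5,6) = 2*6 = 12
m[8] = 2*max(6,9) = 2*9 = 18
m[9] = 3*max(6,9) = 3*9 = 27
m[10] = 2*max(8,18) = 2*18 = 36
m[11] = 2*max(9,27) = 2*27 = 54
One optimal split: 3 + 3 + 3 + 2; product 3*3*3*2 = 54.

54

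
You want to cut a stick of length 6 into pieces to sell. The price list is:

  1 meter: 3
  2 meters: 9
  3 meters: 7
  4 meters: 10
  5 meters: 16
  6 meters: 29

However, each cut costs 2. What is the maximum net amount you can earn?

Build r[k] bottom-up: r[k] = max over allowed piece i of (p[i] + r[k−i]) − 2 per cut.
r[1] = 3
r[2] = 9
r[3] = 10  (first piece 1, then r[2]=9)
r[4] = 16  (first piece 2, then r[2]=9)
r[5] = 17  (first piece 1, then r[4]=16)
r[6] = 29
Best is to make no cuts and sell whole for 29.

29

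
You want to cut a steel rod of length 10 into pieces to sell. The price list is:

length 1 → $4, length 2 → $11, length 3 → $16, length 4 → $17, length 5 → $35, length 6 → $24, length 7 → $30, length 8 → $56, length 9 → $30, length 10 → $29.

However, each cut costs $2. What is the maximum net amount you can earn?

Consider every possible first cut. v[k] is the best of p[i]+v[k−i] over all sellable i≤k, charging 2 whenever i<k.
v[1] = 4
v[2] = max(4+4-2, 11+0) = 11
v[3] = max(4+11-2, 11+4-2, 16+0) = 16
v[4] = max(4+16-2, 11+11-2, 16+4-2, 17+0) = 20
v[5] = max(4+20-2, 11+16-2, 16+11-2, 17+4-2, 35+0) = 35
v[6] = max(4+35-2, 11+20-2, 16+16-2, 17+11-2, 35+4-2, 24+0) = 37
v[7] = max(4+37-2, 11+35-2, 16+20-2, …, 24+4-2, 30+0) = 44
v[8] = max(4+44-2, 11+37-2, 16+35-2, …, 30+4-2, 56+0) = 56
v[9] = max(4+56-2, 11+44-2, 16+37-2, …, 56+4-2, 30+0) = 58
v[10] = max(4+58-2, 11+56-2, 16+44-2, …, 30+4-2, 29+0) = 68
One optimal plan: pieces 5 + 5 (1 cut) → $70 − $2 = $68.

68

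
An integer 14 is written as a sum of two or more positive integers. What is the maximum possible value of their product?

162

Fill prod[k] for k=2..14: at each k try every first piece i and multiply by the better of (k−i) uncut or prod[k−i].
prod[2] = 1·max(1,0) = 1·1 = 1
prod[3] = 1·max(2,1) = 1·2 = 2
prod[4] = 2·max(2,1) = 2·2 = 4
prod[5] = 2·max(3,2) = 2·3 = 6
prod[6] = 3·max(3,2) = 3·3 = 9
prod[7] = 2·max(5,6) = 2·6 = 12
prod[8] = 2·max(6,9) = 2·9 = 18
prod[9] = 3·max(6,9) = 3·9 = 27
prod[10] = 2·max(8,18) = 2·18 = 36
prod[11] = 2·max(9,27) = 2·27 = 54
prod[12] = 3·max(9,27) = 3·27 = 81
prod[13] = 2·max(11,54) = 2·54 = 108
prod[14] = 2·max(12,81) = 2·81 = 162
One optimal split: 3 + 3 + 3 + 3 + 2; product 3·3·3·3·2 = 162.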